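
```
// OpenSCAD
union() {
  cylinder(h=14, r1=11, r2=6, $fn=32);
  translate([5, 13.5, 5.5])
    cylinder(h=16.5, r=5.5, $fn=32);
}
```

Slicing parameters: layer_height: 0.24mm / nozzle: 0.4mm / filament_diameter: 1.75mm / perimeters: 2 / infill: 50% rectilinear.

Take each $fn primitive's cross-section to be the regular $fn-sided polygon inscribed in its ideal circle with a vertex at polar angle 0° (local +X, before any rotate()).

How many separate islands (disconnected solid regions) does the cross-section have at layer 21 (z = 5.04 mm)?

At z = 5.04 mm: the cone (r1=11→r2=6) has section circumradius 9.200 here — a regular 32-gon; the cylinder at (5, 13.5) is absent (z outside [5.5, 22]); Combining (union): only the cone is present, so the union is just that shape — 1 connected region. Overall, the cross-section is a single solid region. Island count = 1.

1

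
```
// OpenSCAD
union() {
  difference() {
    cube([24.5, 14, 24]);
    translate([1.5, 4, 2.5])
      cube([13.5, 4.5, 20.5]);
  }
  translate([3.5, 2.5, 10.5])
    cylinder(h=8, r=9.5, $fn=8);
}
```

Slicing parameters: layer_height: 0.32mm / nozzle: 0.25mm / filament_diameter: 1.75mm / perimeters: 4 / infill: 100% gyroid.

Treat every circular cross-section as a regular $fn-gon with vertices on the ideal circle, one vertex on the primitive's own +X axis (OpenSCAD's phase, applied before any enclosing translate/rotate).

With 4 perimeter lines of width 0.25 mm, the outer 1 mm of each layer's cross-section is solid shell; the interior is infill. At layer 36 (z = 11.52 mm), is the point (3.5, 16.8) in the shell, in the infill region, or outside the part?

outside

At z = 11.52 mm: the 24.5×14 cube contributes its full rectangle; the cube at (1.5, 4) is present — its section is the full 13.5×4.5 rectangle; Taking the first minus the rest: starting from the 24.5×14 cube, the 13.5×4.5 cube at (1.5, 4) lies wholly inside it (removes its full 60.75 mm² and its 36.00 mm outline becomes a hole wall) — 1 connected region with 1 hole; the cylinder at (3.5, 2.5): section is a regular 8-gon, circumradius r=9.5; Combining (union): the regions partially overlap (shared area 80.97 mm²), so overlapping operands fuse into one piece — 1 connected region with 1 hole. Overall, the cross-section is one region with 1 hole. The nearest boundary edge runs (0.00, 14.00)→(24.50, 14.00); distance from the point to it = 2.80 mm. The point is not inside any of the regions above, so it lies outside the cross-section (2.80 mm from the nearest boundary).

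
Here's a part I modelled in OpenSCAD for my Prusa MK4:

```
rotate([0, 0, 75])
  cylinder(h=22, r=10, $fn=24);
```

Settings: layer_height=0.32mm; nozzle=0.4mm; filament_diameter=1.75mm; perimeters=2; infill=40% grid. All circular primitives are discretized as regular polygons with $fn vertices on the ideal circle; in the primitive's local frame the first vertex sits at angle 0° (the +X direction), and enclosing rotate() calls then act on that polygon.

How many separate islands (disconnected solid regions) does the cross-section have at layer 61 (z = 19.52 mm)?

At z = 19.52 mm: the r=10 cylinder contributes a regular 24-gon of circumradius 10; (whole slice rotated 75° about Z — lengths, areas and connectivity unchanged). Overall, the cross-section is a single solid region. Island count = 1.

1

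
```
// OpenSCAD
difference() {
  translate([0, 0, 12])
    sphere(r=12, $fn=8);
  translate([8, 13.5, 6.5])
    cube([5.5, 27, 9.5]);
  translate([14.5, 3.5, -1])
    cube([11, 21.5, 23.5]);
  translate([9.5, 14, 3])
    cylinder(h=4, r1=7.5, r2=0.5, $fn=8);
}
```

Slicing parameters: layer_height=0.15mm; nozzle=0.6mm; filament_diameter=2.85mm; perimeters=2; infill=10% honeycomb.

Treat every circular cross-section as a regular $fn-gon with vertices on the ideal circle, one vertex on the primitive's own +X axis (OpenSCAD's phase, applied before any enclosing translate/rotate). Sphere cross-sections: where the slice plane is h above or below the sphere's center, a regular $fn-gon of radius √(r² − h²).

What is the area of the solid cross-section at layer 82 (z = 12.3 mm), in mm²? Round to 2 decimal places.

407.04 mm²

At z = 12.3 mm: the r=12 sphere slices to a regular 8-gon of circumradius 11.996 (√(r²−h²) with h=0.3 from center) (area = (8/2)·11.996²·sin(360°/8) = 407.04 mm²); the cube at (8, 13.5) is present — its section is the full 5.5×27 rectangle (area 148.50 mm²); the 11×21.5 cube at (14.5, 3.5) contributes its full rectangle (area 236.50 mm²); the cone at (9.5, 14) does not reach this height (z outside [3, 7]); Subtracting the remaining from the first: starting from the r=12 sphere (407.04 mm²), the 5.5×27 cube at (8, 13.5) misses the remaining region (no effect); the 11×21.5 cube at (14.5, 3.5) misses the remaining region (no effect) — area = 407.04 mm². Overall, the cross-section is a single solid region. Net area = 407.04 mm².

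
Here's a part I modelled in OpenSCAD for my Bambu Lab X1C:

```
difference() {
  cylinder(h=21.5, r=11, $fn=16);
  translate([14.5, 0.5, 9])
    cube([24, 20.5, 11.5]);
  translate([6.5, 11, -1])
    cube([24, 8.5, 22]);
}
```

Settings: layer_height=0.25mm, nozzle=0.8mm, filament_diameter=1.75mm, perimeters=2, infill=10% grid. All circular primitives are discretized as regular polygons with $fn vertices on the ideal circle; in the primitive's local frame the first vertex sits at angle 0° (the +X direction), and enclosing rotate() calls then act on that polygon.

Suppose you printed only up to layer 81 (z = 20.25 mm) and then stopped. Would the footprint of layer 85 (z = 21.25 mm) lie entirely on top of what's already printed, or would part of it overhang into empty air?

Compare the two slices. At z = 20.25: the cylinder: section is a regular 16-gon, circumradius r=11 (area = (16/2)·11.000²·sin(360°/16) = 370.44 mm²); the 24×20.5 cube at (14.5, 0.5) contributes its full rectangle (area 492.00 mm²); the cube at (6.5, 11) (footprint 24×8.5) is included at this height (area 204.00 mm²); Taking the first minus the rest: starting from the r=11 cylinder (370.44 mm²), the 24×20.5 cube at (14.5, 0.5) misses the remaining region (no effect); the 24×8.5 cube at (6.5, 11) misses the remaining region (no effect) — area = 370.44 mm². At z = 21.25: the cylinder: section is a regular 16-gon, circumradius r=11 (area = (16/2)·11.000²·sin(360°/16) = 370.44 mm²); the cube at (14.5, 0.5) is not intersected at this z (z outside [9, 20.5]); the cube at (6.5, 11) does not reach this height (z outside [-1, 21]); After the difference (first − rest): none of the subtracted shapes is present at this height, so the r=11 cylinder is unchanged — area = 370.44 mm². Checking containment: the cross-section at z = 21.25 is a subset of the cross-section at z = 20.25.

entirely on top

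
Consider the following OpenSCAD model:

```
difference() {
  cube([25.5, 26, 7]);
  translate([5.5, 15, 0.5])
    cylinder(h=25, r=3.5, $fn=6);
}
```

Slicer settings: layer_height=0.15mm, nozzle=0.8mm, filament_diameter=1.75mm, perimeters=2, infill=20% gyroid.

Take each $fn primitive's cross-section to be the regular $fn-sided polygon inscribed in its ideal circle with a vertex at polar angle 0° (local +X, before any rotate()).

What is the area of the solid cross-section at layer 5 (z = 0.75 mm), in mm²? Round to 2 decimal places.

At z = 0.75 mm: the cube is present — its section is the full 25.5×26 rectangle (area 663.00 mm²); the cylinder at (5.5, 15): section is a regular 6-gon, circumradius r=3.5 (area = (6/2)·3.500²·sin(360°/6) = 31.83 mm²); After the difference (first − rest): starting from the 25.5×26 cube (663.00 mm²), the r=3.5 cylinder at (5.5, 15) lies wholly inside it (removes its full 31.83 mm² and its 21.00 mm outline becomes a hole wall) — area = 631.17 mm². Overall, the cross-section is one region with 1 hole. Net area = 631.17 mm².

631.17 mm²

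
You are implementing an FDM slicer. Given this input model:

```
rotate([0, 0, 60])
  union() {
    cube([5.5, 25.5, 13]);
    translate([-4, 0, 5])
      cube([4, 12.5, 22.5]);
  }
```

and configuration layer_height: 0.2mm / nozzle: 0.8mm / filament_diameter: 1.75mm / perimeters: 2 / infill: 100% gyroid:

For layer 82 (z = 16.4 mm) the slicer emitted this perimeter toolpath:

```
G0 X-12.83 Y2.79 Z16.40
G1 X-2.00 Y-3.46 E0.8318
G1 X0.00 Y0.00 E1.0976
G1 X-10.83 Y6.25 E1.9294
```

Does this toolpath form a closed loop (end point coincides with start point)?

Start point (G0): (-12.83, 2.79). End point (last G1): the path does not return to the start — open.

no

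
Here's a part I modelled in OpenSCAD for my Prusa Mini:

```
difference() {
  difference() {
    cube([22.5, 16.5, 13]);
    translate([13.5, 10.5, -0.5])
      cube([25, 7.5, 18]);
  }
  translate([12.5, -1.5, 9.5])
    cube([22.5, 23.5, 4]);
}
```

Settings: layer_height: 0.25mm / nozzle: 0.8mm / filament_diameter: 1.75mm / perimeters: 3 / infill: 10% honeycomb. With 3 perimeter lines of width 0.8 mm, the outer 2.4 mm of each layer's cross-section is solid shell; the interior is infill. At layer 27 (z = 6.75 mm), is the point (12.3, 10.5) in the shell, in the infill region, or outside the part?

shell

At z = 6.75 mm: the cube (footprint 22.5×16.5) is included at this height; the 25×7.5 cube at (13.5, 10.5) contributes its full rectangle; Taking the first minus the rest: starting from the 22.5×16.5 cube, the 25×7.5 cube at (13.5, 10.5) partially overlaps it — only the 54.00 mm² overlap (of its 187.50 mm²) is removed, clipping the outline — 1 connected region; the cube at (12.5, -1.5) does not reach this height (z outside [9.5, 13.5]); Subtracting the remaining from the first: none of the subtracted shapes is present at this height, so the result so far is unchanged — 1 connected region. Overall, the cross-section is a single solid region. The nearest boundary edge runs (13.50, 16.50)→(13.50, 10.50); distance from the point to it = 1.20 mm. The point is inside the cross-section, 1.20 mm from the nearest boundary — within the 2.4 mm shell band (3 × 0.8).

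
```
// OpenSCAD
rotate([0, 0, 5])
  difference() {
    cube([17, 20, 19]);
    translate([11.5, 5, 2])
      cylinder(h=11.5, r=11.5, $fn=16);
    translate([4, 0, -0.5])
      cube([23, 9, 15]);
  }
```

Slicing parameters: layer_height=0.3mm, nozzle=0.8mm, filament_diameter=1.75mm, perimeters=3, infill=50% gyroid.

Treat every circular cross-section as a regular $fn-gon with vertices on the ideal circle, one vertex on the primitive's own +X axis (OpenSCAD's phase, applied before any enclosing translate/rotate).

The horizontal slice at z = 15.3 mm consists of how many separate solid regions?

1

At z = 15.3 mm: the cube is present — its section is the full 17×20 rectangle; the cylinder at (11.5, 5) is not intersected at this z (z outside [2, 13.5]); the cube at (4, 0) is absent (z outside [-0.5, 14.5]); After the difference (first − rest): none of the subtracted shapes is present at this height, so the 17×20 cube is unchanged — 1 connected region; (rotated 5° about Z; rotation is an isometry so areas/perimeters/island counts are preserved). The result has 1 disconnected region.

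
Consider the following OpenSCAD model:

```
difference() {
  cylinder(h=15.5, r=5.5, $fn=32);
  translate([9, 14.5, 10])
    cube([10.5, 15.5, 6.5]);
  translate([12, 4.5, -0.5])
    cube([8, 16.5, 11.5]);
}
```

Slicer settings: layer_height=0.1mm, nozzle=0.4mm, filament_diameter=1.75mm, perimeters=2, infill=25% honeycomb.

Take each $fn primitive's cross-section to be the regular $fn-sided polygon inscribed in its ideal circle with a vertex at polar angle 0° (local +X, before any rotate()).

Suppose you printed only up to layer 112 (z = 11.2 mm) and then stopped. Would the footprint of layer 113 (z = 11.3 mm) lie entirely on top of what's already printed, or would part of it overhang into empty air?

Compare the two slices. At z = 11.2: the r=5.5 cylinder contributes a regular 32-gon of circumradius 5.5 (area = (32/2)·5.500²·sin(360°/32) = 94.42 mm²); the cube at (9, 14.5) is present — its section is the full 10.5×15.5 rectangle (area 162.75 mm²); the cube at (12, 4.5) does not reach this height (z outside [-0.5, 11]); After the difference (first − rest): starting from the r=5.5 cylinder (94.42 mm²), the 10.5×15.5 cube at (9, 14.5) misses the remaining region (no effect) — area = 94.42 mm². At z = 11.3: the cylinder: section is a regular 32-gon, circumradius r=5.5 (area = (32/2)·5.500²·sin(360°/32) = 94.42 mm²); the 10.5×15.5 cube at (9, 14.5) contributes its full rectangle (area 162.75 mm²); the cube at (12, 4.5) is absent (z outside [-0.5, 11]); Subtracting the remaining from the first: starting from the r=5.5 cylinder (94.42 mm²), the 10.5×15.5 cube at (9, 14.5) misses the remaining region (no effect) — area = 94.42 mm². Checking containment: the cross-section at z = 11.3 is a subset of the cross-section at z = 11.2.

entirely on top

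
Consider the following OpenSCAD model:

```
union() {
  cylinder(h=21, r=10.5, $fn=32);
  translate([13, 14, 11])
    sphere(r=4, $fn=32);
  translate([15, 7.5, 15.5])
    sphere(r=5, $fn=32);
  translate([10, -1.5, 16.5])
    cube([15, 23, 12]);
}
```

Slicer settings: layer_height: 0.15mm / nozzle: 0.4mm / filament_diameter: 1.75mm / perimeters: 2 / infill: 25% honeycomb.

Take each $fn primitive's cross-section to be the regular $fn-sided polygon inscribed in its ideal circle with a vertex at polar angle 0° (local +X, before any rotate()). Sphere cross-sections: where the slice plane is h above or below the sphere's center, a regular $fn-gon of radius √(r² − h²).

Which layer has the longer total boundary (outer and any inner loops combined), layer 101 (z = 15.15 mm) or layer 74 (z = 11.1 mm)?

Layer 101 (z = 15.15): the r=10.5 cylinder gives a regular 32-gon of circumradius 10.5 (constant along its height) (perimeter = 2·32·10.500·sin(180°/32) = 65.87 mm); the sphere at (13, 14) is not intersected at this z (|z−center|=4.150 > r=4); the r=5 sphere at (15, 7.5) contributes a regular 32-gon of circumradius √(5²−0.35²) = 4.988 (perimeter = 2·32·4.988·sin(180°/32) = 31.29 mm); the cube at (10, -1.5) does not reach this height (z outside [16.5, 28.5]); Merging all regions: the 2 present regions are separate (no shared area or edge), so areas and boundary lengths simply add and each stays a separate island — boundary = 97.16 mm. So its perimeter = 97.16 mm. Layer 74 (z = 11.1): the r=10.5 cylinder contributes a regular 32-gon of circumradius 10.5 (perimeter = 2·32·10.500·sin(180°/32) = 65.87 mm); the r=4 sphere at (13, 14) contributes a regular 32-gon of circumradius √(4²−0.1²) = 3.999 (perimeter = 2·32·3.999·sin(180°/32) = 25.08 mm); the r=5 sphere at (15, 7.5) slices to a regular 32-gon of circumradius 2.375 (√(r²−h²) with h=4.4 from center) (perimeter = 2·32·2.375·sin(180°/32) = 14.90 mm); the cube at (10, -1.5) is not intersected at this z (z outside [16.5, 28.5]); Merging all regions: the 3 present regions are separate (no shared area or edge), so areas and boundary lengths simply add and each stays a separate island — boundary = 105.85 mm. So its perimeter = 105.85 mm. Layer 74 is larger (105.85 vs 97.16 mm).

layer 74 (z = 11.1 mm)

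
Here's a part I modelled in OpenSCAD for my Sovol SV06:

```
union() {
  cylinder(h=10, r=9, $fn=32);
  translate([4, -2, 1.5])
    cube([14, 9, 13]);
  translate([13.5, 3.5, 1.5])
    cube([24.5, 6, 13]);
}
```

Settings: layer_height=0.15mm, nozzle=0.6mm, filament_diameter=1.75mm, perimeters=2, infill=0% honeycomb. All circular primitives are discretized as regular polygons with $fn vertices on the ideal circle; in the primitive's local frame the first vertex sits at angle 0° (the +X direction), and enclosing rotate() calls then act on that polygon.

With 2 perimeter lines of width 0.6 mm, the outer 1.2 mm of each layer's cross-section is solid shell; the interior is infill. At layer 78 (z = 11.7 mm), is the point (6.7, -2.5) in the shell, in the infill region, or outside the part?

At z = 11.7 mm: the cylinder is not intersected at this z (z outside [0, 10]); the 14×9 cube at (4, -2) contributes its full rectangle; the 24.5×6 cube at (13.5, 3.5) contributes its full rectangle; Taking the union: the regions partially overlap (shared area 15.75 mm²), so overlapping operands fuse into one piece — 1 connected region. Overall, the cross-section is a single solid region. The nearest boundary edge runs (18.00, -2.00)→(4.00, -2.00); distance from the point to it = 0.50 mm. The point is not inside any of the regions above, so it lies outside the cross-section (0.50 mm from the nearest boundary).

outside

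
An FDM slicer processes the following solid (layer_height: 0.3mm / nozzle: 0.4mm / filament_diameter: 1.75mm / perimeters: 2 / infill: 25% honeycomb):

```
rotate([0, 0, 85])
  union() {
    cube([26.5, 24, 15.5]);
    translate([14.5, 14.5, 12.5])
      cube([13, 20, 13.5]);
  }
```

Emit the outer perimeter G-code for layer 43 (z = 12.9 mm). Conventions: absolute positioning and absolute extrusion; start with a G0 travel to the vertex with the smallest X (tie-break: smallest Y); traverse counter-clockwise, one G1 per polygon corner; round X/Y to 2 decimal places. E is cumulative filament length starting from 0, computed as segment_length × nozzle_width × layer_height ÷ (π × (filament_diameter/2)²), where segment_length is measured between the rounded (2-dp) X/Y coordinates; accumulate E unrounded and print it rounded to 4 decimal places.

G0 X-33.10 Y17.45 Z12.90
G1 X-22.64 Y16.54 E0.5238
G1 X-23.91 Y2.09 E1.2475
G1 X0.00 Y0.00 E2.4449
G1 X2.31 Y26.40 E3.7671
G1 X-12.14 Y27.66 E4.4907
G1 X-12.05 Y28.66 E4.5408
G1 X-31.97 Y30.40 E5.5384
G1 X-33.10 Y17.45 E6.1869

At z = 12.9 mm: the 26.5×24 cube contributes its full rectangle; the cube at (14.5, 14.5) is present — its section is the full 13×20 rectangle; Taking the union: the regions partially overlap (shared area 114.00 mm²), so overlapping operands fuse into one piece — 1 connected region; (rotated 85° about Z; rotation is an isometry so areas/perimeters/island counts are preserved). The outline is a single polygon with 8 vertices. Extrusion per mm of travel: 0.4 × 0.3 / (π × 0.875²) = 0.049890. Accumulating E over each segment gives final E = 6.1869.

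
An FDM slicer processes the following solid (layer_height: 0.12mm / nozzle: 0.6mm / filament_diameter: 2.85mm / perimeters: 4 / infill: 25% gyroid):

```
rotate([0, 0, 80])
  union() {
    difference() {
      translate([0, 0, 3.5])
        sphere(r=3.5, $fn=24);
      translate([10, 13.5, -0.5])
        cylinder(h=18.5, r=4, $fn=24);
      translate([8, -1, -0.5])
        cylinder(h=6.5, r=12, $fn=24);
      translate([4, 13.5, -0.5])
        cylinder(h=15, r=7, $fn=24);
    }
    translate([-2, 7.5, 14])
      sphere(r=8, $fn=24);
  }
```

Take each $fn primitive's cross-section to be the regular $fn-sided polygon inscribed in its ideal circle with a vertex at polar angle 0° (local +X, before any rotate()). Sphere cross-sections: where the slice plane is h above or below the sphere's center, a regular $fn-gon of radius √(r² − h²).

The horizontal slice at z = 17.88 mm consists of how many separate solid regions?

1

At z = 17.88 mm: the sphere is absent (|z−center|=14.380 > r=3.5); the r=4 cylinder at (10, 13.5) gives a regular 24-gon of circumradius 4 (constant along its height); the cylinder at (8, -1) is absent (z outside [-0.5, 6]); the cylinder at (4, 13.5) is absent (z outside [-0.5, 14.5]); Taking the first minus the rest: the first operand is absent here, so nothing remains; the r=8 sphere at (-2, 7.5) contributes a regular 24-gon of circumradius √(8²−3.88²) = 6.996; Taking the union: only the r=8 sphere at (-2, 7.5) is present, so the union is just that shape — 1 connected region; (rotated 80° about Z; rotation is an isometry so areas/perimeters/island counts are preserved). The result has 1 disconnected region.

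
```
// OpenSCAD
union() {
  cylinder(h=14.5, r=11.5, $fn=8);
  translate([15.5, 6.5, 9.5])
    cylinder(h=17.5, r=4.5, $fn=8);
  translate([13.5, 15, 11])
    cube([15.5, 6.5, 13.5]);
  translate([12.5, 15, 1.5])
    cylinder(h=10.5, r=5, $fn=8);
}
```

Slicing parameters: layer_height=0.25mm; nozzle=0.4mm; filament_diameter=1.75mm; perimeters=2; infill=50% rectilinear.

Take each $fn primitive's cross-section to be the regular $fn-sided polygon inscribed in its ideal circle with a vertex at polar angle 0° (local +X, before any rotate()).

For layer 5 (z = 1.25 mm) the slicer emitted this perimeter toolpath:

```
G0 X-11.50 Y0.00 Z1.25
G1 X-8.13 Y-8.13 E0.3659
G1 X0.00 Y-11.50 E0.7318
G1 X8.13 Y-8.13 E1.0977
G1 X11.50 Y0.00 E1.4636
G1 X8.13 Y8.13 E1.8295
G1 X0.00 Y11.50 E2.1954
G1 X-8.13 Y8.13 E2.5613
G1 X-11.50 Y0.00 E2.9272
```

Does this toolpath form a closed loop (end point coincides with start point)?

Start point (G0): (-11.50, 0.00). End point (last G1): the path returns to the start — closed.

yes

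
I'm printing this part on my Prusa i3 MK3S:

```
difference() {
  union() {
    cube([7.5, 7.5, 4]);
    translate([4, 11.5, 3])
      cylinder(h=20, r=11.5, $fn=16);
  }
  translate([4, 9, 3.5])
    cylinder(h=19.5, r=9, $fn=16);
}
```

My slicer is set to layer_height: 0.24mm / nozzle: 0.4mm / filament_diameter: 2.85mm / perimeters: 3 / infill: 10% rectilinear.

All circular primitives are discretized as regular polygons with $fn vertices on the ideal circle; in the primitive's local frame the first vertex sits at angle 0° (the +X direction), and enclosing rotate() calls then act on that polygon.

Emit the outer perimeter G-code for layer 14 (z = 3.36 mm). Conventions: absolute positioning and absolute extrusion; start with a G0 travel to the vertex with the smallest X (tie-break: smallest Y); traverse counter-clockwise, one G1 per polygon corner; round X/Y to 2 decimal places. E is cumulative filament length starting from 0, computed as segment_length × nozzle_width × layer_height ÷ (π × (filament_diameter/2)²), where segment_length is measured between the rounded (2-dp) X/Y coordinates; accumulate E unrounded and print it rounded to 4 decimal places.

G0 X-7.50 Y11.50 Z3.36
G1 X-6.62 Y7.10 E0.0675
G1 X-4.13 Y3.37 E0.1350
G1 X-0.40 Y0.88 E0.2025
G1 X0.00 Y0.80 E0.2086
G1 X0.00 Y0.00 E0.2207
G1 X7.50 Y0.00 E0.3335
G1 X7.50 Y0.70 E0.3441
G1 X8.40 Y0.88 E0.3579
G1 X12.13 Y3.37 E0.4254
G1 X14.62 Y7.10 E0.4929
G1 X15.50 Y11.50 E0.5604
G1 X14.62 Y15.90 E0.6279
G1 X12.13 Y19.63 E0.6954
G1 X8.40 Y22.12 E0.7629
G1 X4.00 Y23.00 E0.8304
G1 X-0.40 Y22.12 E0.8979
G1 X-4.13 Y19.63 E0.9654
G1 X-6.62 Y15.90 E1.0329
G1 X-7.50 Y11.50 E1.1004

At z = 3.36 mm: the cube is present — its section is the full 7.5×7.5 rectangle; the r=11.5 cylinder at (4, 11.5) contributes a regular 16-gon of circumradius 11.5; Combining (union): the regions partially overlap (shared area 53.44 mm²), so overlapping operands fuse into one piece — 1 connected region; the cylinder at (4, 9) is absent (z outside [3.5, 23]); Taking the first minus the rest: none of the subtracted shapes is present at this height, so the result so far is unchanged — 1 connected region. The outline is a single polygon with 19 vertices. Extrusion per mm of travel: 0.4 × 0.24 / (π × 1.425²) = 0.015048. Accumulating E over each segment gives final E = 1.1004.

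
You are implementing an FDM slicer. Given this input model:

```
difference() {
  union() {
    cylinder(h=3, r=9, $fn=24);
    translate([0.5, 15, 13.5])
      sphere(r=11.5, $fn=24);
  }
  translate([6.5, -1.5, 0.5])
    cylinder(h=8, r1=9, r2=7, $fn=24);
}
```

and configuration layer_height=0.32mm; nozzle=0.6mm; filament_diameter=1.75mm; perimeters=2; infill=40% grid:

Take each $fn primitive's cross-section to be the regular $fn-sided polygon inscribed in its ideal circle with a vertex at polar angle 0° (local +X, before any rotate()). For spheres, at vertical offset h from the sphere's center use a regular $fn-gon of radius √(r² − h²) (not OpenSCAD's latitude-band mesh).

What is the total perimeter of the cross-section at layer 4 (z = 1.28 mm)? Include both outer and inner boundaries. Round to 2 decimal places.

At z = 1.28 mm: the r=9 cylinder gives a regular 24-gon of circumradius 9 (constant along its height) (perimeter = 2·24·9.000·sin(180°/24) = 56.39 mm); the sphere at (0.5, 15) is not intersected at this z (|z−center|=12.220 > r=11.5); Combining (union): only the r=9 cylinder is present, so the union is just that shape — boundary = 56.39 mm; the cone at (6.5, -1.5) contributes a regular 24-gon of circumradius 8.805 (interpolated between r1=9 and r2=7 at t=0.098) (perimeter = 2·24·8.805·sin(180°/24) = 55.17 mm); Subtracting the remaining from the first: starting from that combined region, the cone at (6.5, -1.5) partially overlaps it — only the 130.89 mm² overlap (of its 240.79 mm²) is removed, clipping the outline — boundary = 56.86 mm. Overall, the cross-section is a single solid region. Total boundary length (outer) = 56.86 mm.

56.86 mm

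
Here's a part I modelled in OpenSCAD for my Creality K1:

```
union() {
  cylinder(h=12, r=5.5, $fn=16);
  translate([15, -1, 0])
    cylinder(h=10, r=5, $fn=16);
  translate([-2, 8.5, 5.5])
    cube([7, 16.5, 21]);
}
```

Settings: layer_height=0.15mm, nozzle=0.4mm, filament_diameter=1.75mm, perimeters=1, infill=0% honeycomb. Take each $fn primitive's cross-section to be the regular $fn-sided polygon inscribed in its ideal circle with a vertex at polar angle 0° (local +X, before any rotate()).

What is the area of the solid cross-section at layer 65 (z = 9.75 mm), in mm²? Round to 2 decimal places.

At z = 9.75 mm: the r=5.5 cylinder gives a regular 16-gon of circumradius 5.5 (constant along its height) (area = (16/2)·5.500²·sin(360°/16) = 92.61 mm²); the cylinder at (15, -1): section is a regular 16-gon, circumradius r=5 (area = (16/2)·5.000²·sin(360°/16) = 76.54 mm²); the cube at (-2, 8.5) (footprint 7×16.5) is included at this height (area 115.50 mm²); Combining (union): the 3 present regions are separate (no shared area or edge), so areas and boundary lengths simply add and each stays a separate island — area = 284.65 mm². Overall, the cross-section has 3 separate islands. Net area = 284.65 mm².

284.65 mm²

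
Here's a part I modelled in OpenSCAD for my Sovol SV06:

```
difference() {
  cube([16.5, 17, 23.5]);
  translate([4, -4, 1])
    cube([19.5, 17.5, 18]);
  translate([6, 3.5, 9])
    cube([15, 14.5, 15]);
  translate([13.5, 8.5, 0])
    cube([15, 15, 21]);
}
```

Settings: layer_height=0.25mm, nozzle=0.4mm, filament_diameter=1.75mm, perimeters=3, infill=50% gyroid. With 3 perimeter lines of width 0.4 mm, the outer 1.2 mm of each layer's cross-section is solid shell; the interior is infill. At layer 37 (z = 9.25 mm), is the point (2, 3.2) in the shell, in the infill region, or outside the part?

infill

At z = 9.25 mm: the 16.5×17 cube contributes its full rectangle; the 19.5×17.5 cube at (4, -4) contributes its full rectangle; the cube at (6, 3.5) is present — its section is the full 15×14.5 rectangle; the cube at (13.5, 8.5) is present — its section is the full 15×15 rectangle; Subtracting the remaining from the first: starting from the 16.5×17 cube, the 19.5×17.5 cube at (4, -4) partially overlaps it — only the 168.75 mm² overlap (of its 341.25 mm²) is removed, clipping the outline; the 15×14.5 cube at (6, 3.5) partially overlaps it — only the 36.75 mm² overlap (of its 217.50 mm²) is removed, clipping the outline; the 15×15 cube at (13.5, 8.5) misses the remaining region (no effect) — 1 connected region. Overall, the cross-section is a single solid region. The nearest boundary edge runs (0.00, 0.00)→(0.00, 17.00); distance from the point to it = 2.00 mm. The point is inside the cross-section and 2.00 mm from the nearest boundary — more than the 1.2 mm shell width (3 × 0.4), so it's in the infill interior.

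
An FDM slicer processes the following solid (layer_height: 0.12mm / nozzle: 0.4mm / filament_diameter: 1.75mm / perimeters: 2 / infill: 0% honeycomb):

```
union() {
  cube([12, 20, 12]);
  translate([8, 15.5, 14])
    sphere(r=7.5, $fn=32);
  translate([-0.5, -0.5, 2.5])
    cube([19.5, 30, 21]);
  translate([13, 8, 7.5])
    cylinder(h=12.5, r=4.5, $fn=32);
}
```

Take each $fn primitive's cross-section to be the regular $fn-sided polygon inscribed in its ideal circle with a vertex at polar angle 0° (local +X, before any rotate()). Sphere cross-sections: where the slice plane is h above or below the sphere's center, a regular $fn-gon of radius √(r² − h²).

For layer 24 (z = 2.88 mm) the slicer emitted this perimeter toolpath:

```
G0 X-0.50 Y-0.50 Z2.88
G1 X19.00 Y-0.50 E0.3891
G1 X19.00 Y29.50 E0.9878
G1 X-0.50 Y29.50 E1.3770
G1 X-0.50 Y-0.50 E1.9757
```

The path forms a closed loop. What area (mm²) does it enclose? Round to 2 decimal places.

585.00 mm²

Apply the shoelace formula to the sequence of (X, Y) vertices; enclosed area = 585.00 mm².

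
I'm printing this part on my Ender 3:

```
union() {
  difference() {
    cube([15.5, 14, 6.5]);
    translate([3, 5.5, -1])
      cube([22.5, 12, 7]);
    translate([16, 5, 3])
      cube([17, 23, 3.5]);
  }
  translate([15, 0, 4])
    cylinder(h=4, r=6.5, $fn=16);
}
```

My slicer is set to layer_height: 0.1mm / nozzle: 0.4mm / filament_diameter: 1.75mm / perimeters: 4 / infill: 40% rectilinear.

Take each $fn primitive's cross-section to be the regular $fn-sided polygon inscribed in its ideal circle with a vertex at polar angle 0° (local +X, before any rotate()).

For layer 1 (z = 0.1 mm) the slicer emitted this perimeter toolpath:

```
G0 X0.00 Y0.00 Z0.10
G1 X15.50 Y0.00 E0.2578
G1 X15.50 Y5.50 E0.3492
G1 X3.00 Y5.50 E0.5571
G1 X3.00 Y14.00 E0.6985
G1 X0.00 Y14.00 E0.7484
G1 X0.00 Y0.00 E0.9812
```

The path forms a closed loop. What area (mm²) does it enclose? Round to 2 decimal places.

Apply the shoelace formula to the sequence of (X, Y) vertices; enclosed area = 110.75 mm².

110.75 mm²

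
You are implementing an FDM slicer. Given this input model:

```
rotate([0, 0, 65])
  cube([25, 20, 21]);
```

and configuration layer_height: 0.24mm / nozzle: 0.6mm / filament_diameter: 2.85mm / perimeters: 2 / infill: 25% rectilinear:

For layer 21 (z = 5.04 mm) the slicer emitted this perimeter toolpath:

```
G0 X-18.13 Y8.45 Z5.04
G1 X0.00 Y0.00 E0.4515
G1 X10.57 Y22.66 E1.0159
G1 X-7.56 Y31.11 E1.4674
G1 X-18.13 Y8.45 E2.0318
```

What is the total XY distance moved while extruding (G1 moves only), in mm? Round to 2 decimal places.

Sum the Euclidean lengths of each G1 segment: total = 90.01 mm.

90.01 mm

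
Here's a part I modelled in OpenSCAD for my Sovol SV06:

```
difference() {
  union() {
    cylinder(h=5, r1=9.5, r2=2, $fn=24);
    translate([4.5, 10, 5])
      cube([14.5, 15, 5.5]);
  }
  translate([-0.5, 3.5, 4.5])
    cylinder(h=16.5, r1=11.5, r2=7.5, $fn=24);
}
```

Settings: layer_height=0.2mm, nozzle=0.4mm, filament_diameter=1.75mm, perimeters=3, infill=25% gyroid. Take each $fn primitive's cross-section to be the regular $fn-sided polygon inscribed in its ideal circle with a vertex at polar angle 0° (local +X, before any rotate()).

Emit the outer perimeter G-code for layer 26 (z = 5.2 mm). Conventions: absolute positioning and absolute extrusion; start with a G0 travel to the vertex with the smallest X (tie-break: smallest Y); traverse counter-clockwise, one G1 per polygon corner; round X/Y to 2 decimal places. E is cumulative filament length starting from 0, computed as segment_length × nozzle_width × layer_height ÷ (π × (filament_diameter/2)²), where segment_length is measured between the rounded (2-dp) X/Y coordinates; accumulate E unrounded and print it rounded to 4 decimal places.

At z = 5.2 mm: the cone is not intersected at this z (z outside [0, 5]); the cube at (4.5, 10) is present — its section is the full 14.5×15 rectangle; Combining (union): only the 14.5×15 cube at (4.5, 10) is present, so the union is just that shape — 1 connected region; the cone at (-0.5, 3.5) contributes a regular 24-gon of circumradius 11.330 (interpolated between r1=11.5 and r2=7.5 at t=0.042); After the difference (first − rest): starting from that combined region, the cone at (-0.5, 3.5) partially overlaps it — only the 8.83 mm² overlap (of its 398.71 mm²) is removed, clipping the outline — 1 connected region. The outline is a single polygon with 7 vertices. Extrusion per mm of travel: 0.4 × 0.2 / (π × 0.875²) = 0.033260. Accumulating E over each segment gives final E = 1.8899.

G0 X4.50 Y13.59 Z5.20
G1 X5.17 Y13.31 E0.0242
G1 X7.51 Y11.51 E0.1223
G1 X8.67 Y10.00 E0.1857
G1 X19.00 Y10.00 E0.5293
G1 X19.00 Y25.00 E1.0282
G1 X4.50 Y25.00 E1.5104
G1 X4.50 Y13.59 E1.8899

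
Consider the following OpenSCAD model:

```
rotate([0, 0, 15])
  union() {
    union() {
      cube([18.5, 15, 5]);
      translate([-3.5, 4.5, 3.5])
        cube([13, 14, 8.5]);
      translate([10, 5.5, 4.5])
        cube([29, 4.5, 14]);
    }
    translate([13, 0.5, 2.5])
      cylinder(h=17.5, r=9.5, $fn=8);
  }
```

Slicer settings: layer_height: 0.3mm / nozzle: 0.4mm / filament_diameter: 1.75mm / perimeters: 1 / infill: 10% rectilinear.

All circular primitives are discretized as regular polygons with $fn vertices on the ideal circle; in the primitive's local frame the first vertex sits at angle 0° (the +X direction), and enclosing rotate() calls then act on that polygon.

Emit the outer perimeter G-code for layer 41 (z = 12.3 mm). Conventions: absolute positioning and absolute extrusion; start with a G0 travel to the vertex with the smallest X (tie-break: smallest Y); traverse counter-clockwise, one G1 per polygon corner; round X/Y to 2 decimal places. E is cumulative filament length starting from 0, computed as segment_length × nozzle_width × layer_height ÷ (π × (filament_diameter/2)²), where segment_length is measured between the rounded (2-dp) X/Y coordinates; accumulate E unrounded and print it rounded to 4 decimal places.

G0 X3.25 Y1.39 Z12.30
G1 X7.68 Y-4.38 E0.3629
G1 X14.89 Y-5.33 E0.7257
G1 X20.65 Y-0.90 E1.0883
G1 X21.60 Y6.31 E1.4511
G1 X18.31 Y10.60 E1.7208
G1 X36.25 Y15.41 E2.6475
G1 X35.08 Y19.75 E2.8717
G1 X7.07 Y12.25 E4.3184
G1 X7.39 Y11.05 E4.3803
G1 X4.20 Y8.60 E4.5810
G1 X3.25 Y1.39 E4.9438

At z = 12.3 mm: the cube is absent (z outside [0, 5]); the cube at (-3.5, 4.5) is not intersected at this z (z outside [3.5, 12]); the cube at (10, 5.5) is present — its section is the full 29×4.5 rectangle; Taking the union: only the 29×4.5 cube at (10, 5.5) is present, so the union is just that shape — 1 connected region; the r=9.5 cylinder at (13, 0.5) gives a regular 8-gon of circumradius 9.5 (constant along its height); Merging all regions: the regions partially overlap (shared area 33.13 mm²), so overlapping operands fuse into one piece — 1 connected region; (whole slice rotated 15° about Z — lengths, areas and connectivity unchanged). The outline is a single polygon with 11 vertices. Extrusion per mm of travel: 0.4 × 0.3 / (π × 0.875²) = 0.049890. Accumulating E over each segment gives final E = 4.9438.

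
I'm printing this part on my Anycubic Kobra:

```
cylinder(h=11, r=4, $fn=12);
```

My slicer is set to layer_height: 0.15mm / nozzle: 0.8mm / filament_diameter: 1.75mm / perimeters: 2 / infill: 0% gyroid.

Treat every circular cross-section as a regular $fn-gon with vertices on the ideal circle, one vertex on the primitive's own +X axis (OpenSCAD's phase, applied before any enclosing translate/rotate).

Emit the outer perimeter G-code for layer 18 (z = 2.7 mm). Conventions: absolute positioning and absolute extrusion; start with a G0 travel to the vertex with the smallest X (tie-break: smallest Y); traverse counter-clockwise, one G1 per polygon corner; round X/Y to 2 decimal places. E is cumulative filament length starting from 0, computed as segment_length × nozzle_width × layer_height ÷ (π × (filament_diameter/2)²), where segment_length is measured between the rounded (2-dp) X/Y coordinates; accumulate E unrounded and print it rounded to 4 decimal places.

At z = 2.7 mm: the cylinder: section is a regular 12-gon, circumradius r=4. The outline is a single polygon with 12 vertices. Extrusion per mm of travel: 0.8 × 0.15 / (π × 0.875²) = 0.049890. Accumulating E over each segment gives final E = 1.2389.

G0 X-4.00 Y0.00 Z2.70
G1 X-3.46 Y-2.00 E0.1034
G1 X-2.00 Y-3.46 E0.2064
G1 X0.00 Y-4.00 E0.3097
G1 X2.00 Y-3.46 E0.4131
G1 X3.46 Y-2.00 E0.5161
G1 X4.00 Y0.00 E0.6194
G1 X3.46 Y2.00 E0.7228
G1 X2.00 Y3.46 E0.8258
G1 X0.00 Y4.00 E0.9292
G1 X-2.00 Y3.46 E1.0325
G1 X-3.46 Y2.00 E1.1355
G1 X-4.00 Y0.00 E1.2389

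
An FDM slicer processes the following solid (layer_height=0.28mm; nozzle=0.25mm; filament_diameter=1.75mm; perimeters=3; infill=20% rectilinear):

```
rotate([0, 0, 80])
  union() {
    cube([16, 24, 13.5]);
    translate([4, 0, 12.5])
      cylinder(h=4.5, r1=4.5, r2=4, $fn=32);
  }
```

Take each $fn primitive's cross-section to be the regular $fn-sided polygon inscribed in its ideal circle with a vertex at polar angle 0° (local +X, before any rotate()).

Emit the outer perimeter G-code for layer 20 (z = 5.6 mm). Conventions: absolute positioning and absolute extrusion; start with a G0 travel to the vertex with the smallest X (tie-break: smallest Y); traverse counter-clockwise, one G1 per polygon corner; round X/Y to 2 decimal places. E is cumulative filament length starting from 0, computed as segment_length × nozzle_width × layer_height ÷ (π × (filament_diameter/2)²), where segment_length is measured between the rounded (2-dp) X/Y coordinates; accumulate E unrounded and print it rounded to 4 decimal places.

G0 X-23.64 Y4.17 Z5.60
G1 X0.00 Y0.00 E0.6986
G1 X2.78 Y15.76 E1.1643
G1 X-20.86 Y19.92 E1.8629
G1 X-23.64 Y4.17 E2.3284

At z = 5.6 mm: the 16×24 cube contributes its full rectangle; the cone at (4, 0) is not intersected at this z (z outside [12.5, 17]); Combining (union): only the 16×24 cube is present, so the union is just that shape — 1 connected region; (whole slice rotated 80° about Z — lengths, areas and connectivity unchanged). The outline is a single polygon with 4 vertices. Extrusion per mm of travel: 0.25 × 0.28 / (π × 0.875²) = 0.029103. Accumulating E over each segment gives final E = 2.3284.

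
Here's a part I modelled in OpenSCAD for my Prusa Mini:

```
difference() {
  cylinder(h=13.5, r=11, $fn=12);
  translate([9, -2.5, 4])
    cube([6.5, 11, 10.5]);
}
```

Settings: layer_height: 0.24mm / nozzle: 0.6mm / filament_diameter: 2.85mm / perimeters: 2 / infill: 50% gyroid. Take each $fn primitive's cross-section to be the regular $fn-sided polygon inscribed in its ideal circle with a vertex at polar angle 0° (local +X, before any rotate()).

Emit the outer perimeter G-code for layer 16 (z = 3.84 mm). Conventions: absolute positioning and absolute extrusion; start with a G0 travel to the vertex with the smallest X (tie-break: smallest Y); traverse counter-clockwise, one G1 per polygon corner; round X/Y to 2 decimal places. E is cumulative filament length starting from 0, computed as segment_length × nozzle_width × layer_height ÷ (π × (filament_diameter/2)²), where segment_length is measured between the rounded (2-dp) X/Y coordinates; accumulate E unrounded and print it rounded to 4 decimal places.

G0 X-11.00 Y0.00 Z3.84
G1 X-9.53 Y-5.50 E0.1285
G1 X-5.50 Y-9.53 E0.2572
G1 X0.00 Y-11.00 E0.3857
G1 X5.50 Y-9.53 E0.5142
G1 X9.53 Y-5.50 E0.6428
G1 X11.00 Y0.00 E0.7713
G1 X9.53 Y5.50 E0.8998
G1 X5.50 Y9.53 E1.0285
G1 X0.00 Y11.00 E1.1570
G1 X-5.50 Y9.53 E1.2855
G1 X-9.53 Y5.50 E1.4141
G1 X-11.00 Y0.00 E1.5427

At z = 3.84 mm: the cylinder: section is a regular 12-gon, circumradius r=11; the cube at (9, -2.5) is not intersected at this z (z outside [4, 14.5]); Subtracting the remaining from the first: none of the subtracted shapes is present at this height, so the r=11 cylinder is unchanged — 1 connected region. The outline is a single polygon with 12 vertices. Extrusion per mm of travel: 0.6 × 0.24 / (π × 1.425²) = 0.022573. Accumulating E over each segment gives final E = 1.5427.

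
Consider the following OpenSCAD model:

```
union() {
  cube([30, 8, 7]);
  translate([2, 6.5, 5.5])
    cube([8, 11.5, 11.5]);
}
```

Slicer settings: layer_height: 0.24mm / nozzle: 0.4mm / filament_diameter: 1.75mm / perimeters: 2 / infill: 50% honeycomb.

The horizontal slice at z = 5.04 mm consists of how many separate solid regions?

At z = 5.04 mm: the cube (footprint 30×8) is included at this height; the cube at (2, 6.5) does not reach this height (z outside [5.5, 17]); Merging all regions: only the 30×8 cube is present, so the union is just that shape — 1 connected region. The result has 1 disconnected region.

1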